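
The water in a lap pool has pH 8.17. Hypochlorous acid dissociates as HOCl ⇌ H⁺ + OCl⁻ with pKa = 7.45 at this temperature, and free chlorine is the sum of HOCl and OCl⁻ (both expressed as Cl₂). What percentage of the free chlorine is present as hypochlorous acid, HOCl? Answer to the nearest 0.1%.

[OCl⁻]/[HOCl] = 10^(pH − pKa) = 10^(8.17 − 7.45) = 10^0.72 = 5.248.
Fraction as HOCl = 1 / (1 + 5.248) = 0.16.

16.0%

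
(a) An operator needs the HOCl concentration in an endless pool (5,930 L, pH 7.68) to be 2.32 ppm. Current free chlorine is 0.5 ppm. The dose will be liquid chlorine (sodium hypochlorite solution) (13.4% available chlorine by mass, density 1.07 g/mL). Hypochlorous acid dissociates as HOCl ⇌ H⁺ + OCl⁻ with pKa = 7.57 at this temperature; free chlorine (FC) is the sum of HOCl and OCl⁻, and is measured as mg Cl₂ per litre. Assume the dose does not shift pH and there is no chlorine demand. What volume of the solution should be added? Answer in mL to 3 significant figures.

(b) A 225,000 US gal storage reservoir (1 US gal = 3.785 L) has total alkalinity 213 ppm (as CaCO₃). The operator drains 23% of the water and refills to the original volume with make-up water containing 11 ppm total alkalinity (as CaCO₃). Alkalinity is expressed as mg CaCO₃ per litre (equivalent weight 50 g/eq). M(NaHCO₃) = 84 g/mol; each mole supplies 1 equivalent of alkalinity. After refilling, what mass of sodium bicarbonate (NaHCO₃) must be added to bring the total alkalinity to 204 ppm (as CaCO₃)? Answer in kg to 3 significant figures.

(a) [OCl⁻]/[HOCl] = 10^(pH − pKa) = 10^(7.68 − 7.57) = 1.288; fraction as HOCl = 1/(1 + 1.288) = 0.437.
(a) Free chlorine required for 2.32 ppm HOCl: 2.32 / 0.437 = 5.309 ppm.
(a) FC to add: 5.309 − 0.5 = 4.809 mg/L as Cl₂.
(a) Cl₂ equivalent: 4.809 mg/L × 5,930 L = 28.52 g.
(a) Product at 13.4% available Cl: 28.52 / 0.134 = 212.8 g.
(a) Volume: 212.8 g ÷ 1.07 g/mL = 198.9 mL.

(b) Volume: 225,000 US gal × 3.785 L/gal = 851,625 L.
(b) After draining 23% and refilling: 213 × 0.77 + 11 × 0.23 = 166.54 ppm.
(b) Deficit to target: 204 − 166.54 = 37.46 mg/L.
(b) As CaCO₃: 37.46 mg/L × 851,625 L = 31,900 g; ÷ 50 g/eq ÷ 1 = 638 mol NaHCO₃.
(b) Mass: 638 × 84 = 53,600 g.

(a) 199 mL; (b) 53.6 kg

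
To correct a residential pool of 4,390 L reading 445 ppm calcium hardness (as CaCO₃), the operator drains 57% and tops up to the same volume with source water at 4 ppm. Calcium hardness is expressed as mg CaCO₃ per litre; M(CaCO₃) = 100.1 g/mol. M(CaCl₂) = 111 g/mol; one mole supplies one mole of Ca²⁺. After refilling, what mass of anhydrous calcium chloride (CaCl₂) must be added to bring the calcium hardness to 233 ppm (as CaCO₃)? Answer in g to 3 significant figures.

After draining 57% and refilling: 445 × 0.43 + 4 × 0.57 = 193.63 ppm.
Deficit to target: 233 − 193.63 = 39.37 mg/L.
As CaCO₃: 39.37 mg/L × 4,390 L = 172.8 g; ÷ 100.1 = 1.727 mol Ca²⁺.
Mass: 1.727 × 111 = 191.7 g.

192 g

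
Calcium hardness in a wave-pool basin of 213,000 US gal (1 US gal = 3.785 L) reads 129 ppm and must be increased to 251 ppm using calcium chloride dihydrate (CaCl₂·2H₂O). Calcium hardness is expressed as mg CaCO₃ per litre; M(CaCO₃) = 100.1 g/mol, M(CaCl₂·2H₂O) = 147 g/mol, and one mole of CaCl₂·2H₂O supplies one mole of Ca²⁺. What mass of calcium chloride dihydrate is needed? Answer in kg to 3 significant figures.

144 kg

Volume: 213,000 US gal × 3.785 L/gal = 806,205 L.
Hardness to add: (251 − 129) = 122 mg/L as CaCO₃ × 806,205 L = 98,360 g as CaCO₃.
Moles of Ca²⁺ (1 mol Ca²⁺ ≡ 1 mol CaCO₃): 98,360 / 100.1 g/mol = 982.6 mol.
Mass of CaCl₂·2H₂O: 982.6 × 147 = 144,400 g.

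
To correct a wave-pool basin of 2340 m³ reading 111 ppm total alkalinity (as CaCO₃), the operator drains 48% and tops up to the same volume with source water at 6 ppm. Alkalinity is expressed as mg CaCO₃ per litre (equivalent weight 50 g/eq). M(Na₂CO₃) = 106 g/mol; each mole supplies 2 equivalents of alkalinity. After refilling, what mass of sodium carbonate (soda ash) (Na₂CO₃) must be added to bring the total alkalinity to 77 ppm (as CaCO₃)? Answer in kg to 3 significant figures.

40.7 kg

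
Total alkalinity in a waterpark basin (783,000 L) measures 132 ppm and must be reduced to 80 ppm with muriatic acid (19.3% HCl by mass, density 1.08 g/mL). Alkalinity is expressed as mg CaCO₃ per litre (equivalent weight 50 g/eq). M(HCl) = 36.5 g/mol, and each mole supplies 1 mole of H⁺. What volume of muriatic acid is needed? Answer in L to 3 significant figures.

Alkalinity to neutralize: (132 − 80) = 52 mg/L as CaCO₃ × 783,000 L = 40,720 g as CaCO₃.
Equivalents of H⁺ required: 40,720 ÷ 50 g/eq = 814.3 eq = 814.3 mol HCl.
Mass of HCl: 814.3 × 36.5 = 29,720 g.
Mass of 19.3% solution: 29,720 / 0.193 = 154,000 g.
Volume: 154,000 g ÷ 1.08 g/mL = 142,600 mL.

143 L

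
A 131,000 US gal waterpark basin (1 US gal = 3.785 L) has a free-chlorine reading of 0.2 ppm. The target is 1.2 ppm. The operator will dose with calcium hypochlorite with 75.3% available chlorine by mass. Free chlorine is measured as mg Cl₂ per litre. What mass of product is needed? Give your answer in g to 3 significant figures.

Volume: 131,000 US gal × 3.785 L/gal = 495,835 L.
Chlorine deficit: 1.2 − 0.2 = 1 ppm = 1 mg/L as Cl₂.
Cl₂ equivalent needed: 1 mg/L × 495,835 L = 495,800 mg = 495.8 g.
Product at 75.3% available chlorine: 495.8 / 0.753 = 658.5 g.

658 g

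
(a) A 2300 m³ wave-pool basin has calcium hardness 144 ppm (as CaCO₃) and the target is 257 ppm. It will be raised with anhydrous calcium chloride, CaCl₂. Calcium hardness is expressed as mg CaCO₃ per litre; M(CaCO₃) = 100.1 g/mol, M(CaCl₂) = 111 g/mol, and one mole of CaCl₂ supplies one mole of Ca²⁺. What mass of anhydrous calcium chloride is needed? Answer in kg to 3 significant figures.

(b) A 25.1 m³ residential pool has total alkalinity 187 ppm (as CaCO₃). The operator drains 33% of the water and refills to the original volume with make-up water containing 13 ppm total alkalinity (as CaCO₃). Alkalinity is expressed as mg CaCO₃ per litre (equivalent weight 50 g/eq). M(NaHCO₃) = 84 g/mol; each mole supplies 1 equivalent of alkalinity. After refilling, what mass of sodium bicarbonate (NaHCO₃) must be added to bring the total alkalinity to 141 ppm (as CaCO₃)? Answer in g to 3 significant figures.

(a) 288 kg; (b) 482 g

(a) Volume: 2300 m³ = 2,300,000 L.
(a) Hardness to add: (257 − 144) = 113 mg/L as CaCO₃ × 2,300,000 L = 259,900 g as CaCO₃.
(a) Moles of Ca²⁺ (1 mol Ca²⁺ ≡ 1 mol CaCO₃): 259,900 / 100.1 g/mol = 2596 mol.
(a) Mass of CaCl₂: 2596 × 111 = 288,200 g.

(b) Volume: 25.1 m³ = 25,100 L.
(b) After draining 33% and refilling: 187 × 0.67 + 13 × 0.33 = 129.58 ppm.
(b) Deficit to target: 141 − 129.58 = 11.42 mg/L.
(b) As CaCO₃: 11.42 mg/L × 25,100 L = 286.6 g; ÷ 50 g/eq ÷ 1 = 5.733 mol NaHCO₃.
(b) Mass: 5.733 × 84 = 481.6 g.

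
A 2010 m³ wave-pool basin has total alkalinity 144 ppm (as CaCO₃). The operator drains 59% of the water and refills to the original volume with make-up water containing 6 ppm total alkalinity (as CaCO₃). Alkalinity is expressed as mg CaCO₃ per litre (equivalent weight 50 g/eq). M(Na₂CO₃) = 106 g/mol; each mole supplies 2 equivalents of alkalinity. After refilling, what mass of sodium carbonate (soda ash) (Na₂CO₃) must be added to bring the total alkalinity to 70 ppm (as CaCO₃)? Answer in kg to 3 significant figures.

Volume: 2010 m³ = 2,010,000 L.
After draining 59% and refilling: 144 × 0.41 + 6 × 0.59 = 62.58 ppm.
Deficit to target: 70 − 62.58 = 7.42 mg/L.
As CaCO₃: 7.42 mg/L × 2,010,000 L = 14,910 g; ÷ 50 g/eq ÷ 2 = 149.1 mol Na₂CO₃.
Mass: 149.1 × 106 = 15,810 g.

15.8 kg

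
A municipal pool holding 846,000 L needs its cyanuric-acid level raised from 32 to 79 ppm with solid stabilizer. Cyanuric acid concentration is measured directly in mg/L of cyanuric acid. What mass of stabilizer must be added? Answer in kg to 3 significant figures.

CYA to add: (79 − 32) = 47 mg/L × 846,000 L = 39,760 g cyanuric acid.

39.8 kg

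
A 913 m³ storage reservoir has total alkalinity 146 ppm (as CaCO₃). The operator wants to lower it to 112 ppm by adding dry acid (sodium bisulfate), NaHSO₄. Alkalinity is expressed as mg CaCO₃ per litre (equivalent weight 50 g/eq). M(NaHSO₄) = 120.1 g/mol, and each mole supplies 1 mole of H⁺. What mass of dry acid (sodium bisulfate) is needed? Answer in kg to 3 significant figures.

Volume: 913 m³ = 913,000 L.
Alkalinity to neutralize: (146 − 112) = 34 mg/L as CaCO₃ × 913,000 L = 31,040 g as CaCO₃.
Equivalents of H⁺ required: 31,040 ÷ 50 g/eq = 620.8 eq = 620.8 mol NaHSO₄.
Mass of NaHSO₄: 620.8 × 120.1 = 74,560 g.

74.6 kg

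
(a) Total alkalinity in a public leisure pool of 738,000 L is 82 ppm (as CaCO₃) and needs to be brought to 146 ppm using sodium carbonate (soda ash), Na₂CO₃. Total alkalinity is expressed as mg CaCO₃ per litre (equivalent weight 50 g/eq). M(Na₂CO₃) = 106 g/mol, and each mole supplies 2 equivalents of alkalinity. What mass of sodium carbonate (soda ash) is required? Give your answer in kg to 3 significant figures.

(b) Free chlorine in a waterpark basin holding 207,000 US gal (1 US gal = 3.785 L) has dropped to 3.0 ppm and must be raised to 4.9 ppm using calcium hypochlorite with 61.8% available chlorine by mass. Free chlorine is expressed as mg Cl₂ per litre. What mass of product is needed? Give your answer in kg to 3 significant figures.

(a) 50.1 kg; (b) 2.41 kg

(a) Alkalinity to add: (146 − 82) = 64 mg/L as CaCO₃ × 738,000 L = 47,230 g as CaCO₃.
(a) Equivalents: 47,230 g ÷ 50 g/eq = 944.6 eq.
(a) Each mole of Na₂CO₃ supplies 2 eq, so 944.6 / 2 = 472.3 mol.
(a) Mass: 472.3 mol × 106 g/mol = 50,070 g.

(b) Volume: 207,000 US gal × 3.785 L/gal = 783,495 L.
(b) Chlorine deficit: 4.9 − 3.0 = 1.9 ppm = 1.9 mg/L as Cl₂.
(b) Cl₂ equivalent needed: 1.9 mg/L × 783,495 L = 1,489,000 mg = 1489 g.
(b) Product at 61.8% available chlorine: 1489 / 0.618 = 2409 g.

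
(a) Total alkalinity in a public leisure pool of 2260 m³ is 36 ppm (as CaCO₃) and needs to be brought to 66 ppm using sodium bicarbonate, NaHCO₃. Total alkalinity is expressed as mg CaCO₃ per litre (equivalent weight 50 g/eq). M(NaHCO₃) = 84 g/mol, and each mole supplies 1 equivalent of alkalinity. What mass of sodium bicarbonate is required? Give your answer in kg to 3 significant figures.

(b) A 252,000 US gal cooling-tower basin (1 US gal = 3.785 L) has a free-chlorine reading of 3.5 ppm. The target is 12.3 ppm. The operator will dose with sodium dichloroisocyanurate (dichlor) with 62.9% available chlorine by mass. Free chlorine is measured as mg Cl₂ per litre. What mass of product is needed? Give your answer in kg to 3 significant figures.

(a) 114 kg; (b) 13.3 kg

(a) Volume: 2260 m³ = 2,260,000 L.
(a) Alkalinity to add: (66 − 36) = 30 mg/L as CaCO₃ × 2,260,000 L = 67,800 g as CaCO₃.
(a) Equivalents: 67,800 g ÷ 50 g/eq = 1356 eq.
(a) NaHCO₃ supplies 1 eq per mole → 1356 mol.
(a) Mass: 1356 mol × 84 g/mol = 113,900 g.

(b) Volume: 252,000 US gal × 3.785 L/gal = 953,820 L.
(b) Chlorine deficit: 12.3 − 3.5 = 8.8 ppm = 8.8 mg/L as Cl₂.
(b) Cl₂ equivalent needed: 8.8 mg/L × 953,820 L = 8,394,000 mg = 8394 g.
(b) Product at 62.9% available chlorine: 8394 / 0.629 = 13,340 g.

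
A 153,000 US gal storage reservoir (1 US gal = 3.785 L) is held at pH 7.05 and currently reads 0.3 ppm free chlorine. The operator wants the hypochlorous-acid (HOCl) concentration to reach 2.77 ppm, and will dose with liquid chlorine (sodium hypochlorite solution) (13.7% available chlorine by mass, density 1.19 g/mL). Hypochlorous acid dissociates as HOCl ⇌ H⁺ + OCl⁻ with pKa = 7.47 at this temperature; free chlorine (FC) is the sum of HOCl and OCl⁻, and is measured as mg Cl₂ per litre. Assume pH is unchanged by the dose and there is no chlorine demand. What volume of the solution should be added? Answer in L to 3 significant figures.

Volume: 153,000 US gal × 3.785 L/gal = 579,105 L.
[OCl⁻]/[HOCl] = 10^(pH − pKa) = 10^(7.05 − 7.47) = 0.3802; fraction as HOCl = 1/(1 + 0.3802) = 0.7245.
Free chlorine required for 2.77 ppm HOCl: 2.77 / 0.7245 = 3.823 ppm.
FC to add: 3.823 − 0.3 = 3.523 mg/L as Cl₂.
Cl₂ equivalent: 3.523 mg/L × 579,105 L = 2040 g.
Product at 13.7% available Cl: 2040 / 0.137 = 14,890 g.
Volume: 14,890 g ÷ 1.19 g/mL = 12,510 mL.

12.5 L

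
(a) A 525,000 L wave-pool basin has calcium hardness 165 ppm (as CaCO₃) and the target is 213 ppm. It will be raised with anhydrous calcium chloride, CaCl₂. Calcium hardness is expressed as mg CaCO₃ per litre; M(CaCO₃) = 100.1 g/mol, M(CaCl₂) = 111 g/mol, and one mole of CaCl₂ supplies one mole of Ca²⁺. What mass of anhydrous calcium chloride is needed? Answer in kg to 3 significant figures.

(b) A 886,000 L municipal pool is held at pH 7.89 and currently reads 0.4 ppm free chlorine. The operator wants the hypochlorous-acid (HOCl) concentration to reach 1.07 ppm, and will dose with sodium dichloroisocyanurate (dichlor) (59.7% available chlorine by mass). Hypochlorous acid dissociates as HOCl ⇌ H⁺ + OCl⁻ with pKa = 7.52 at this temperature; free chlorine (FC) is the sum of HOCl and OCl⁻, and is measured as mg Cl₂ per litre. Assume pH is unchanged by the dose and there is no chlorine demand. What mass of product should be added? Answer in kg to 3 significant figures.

(a) Hardness to add: (213 − 165) = 48 mg/L as CaCO₃ × 525,000 L = 25,200 g as CaCO₃.
(a) Moles of Ca²⁺ (1 mol Ca²⁺ ≡ 1 mol CaCO₃): 25,200 / 100.1 g/mol = 251.7 mol.
(a) Mass of CaCl₂: 251.7 × 111 = 27,940 g.

(b) [OCl⁻]/[HOCl] = 10^(pH − pKa) = 10^(7.89 − 7.52) = 2.344; fraction as HOCl = 1/(1 + 2.344) = 0.299.
(b) Free chlorine required for 1.07 ppm HOCl: 1.07 / 0.299 = 3.578 ppm.
(b) FC to add: 3.578 − 0.4 = 3.178 mg/L as Cl₂.
(b) Cl₂ equivalent: 3.178 mg/L × 886,000 L = 2816 g.
(b) Product at 59.7% available Cl: 2816 / 0.597 = 4717 g.

(a) 27.9 kg; (b) 4.72 kg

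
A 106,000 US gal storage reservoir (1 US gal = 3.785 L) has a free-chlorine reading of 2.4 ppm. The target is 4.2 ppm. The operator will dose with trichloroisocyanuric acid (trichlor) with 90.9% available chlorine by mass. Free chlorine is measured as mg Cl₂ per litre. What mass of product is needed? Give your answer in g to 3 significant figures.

794 g

Volume: 106,000 US gal × 3.785 L/gal = 401,210 L.
Chlorine deficit: 4.2 − 2.4 = 1.8 ppm = 1.8 mg/L as Cl₂.
Cl₂ equivalent needed: 1.8 mg/L × 401,210 L = 722,200 mg = 722.2 g.
Product at 90.9% available chlorine: 722.2 / 0.909 = 794.5 g.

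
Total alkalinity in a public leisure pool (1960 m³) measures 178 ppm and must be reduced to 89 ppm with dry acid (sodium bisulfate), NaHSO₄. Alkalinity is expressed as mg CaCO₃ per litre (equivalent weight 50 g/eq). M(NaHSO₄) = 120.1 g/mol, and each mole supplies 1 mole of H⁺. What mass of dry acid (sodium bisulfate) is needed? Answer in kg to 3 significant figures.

419 kg

Volume: 1960 m³ = 1,960,000 L.
Alkalinity to neutralize: (178 − 89) = 89 mg/L as CaCO₃ × 1,960,000 L = 174,400 g as CaCO₃.
Equivalents of H⁺ required: 174,400 ÷ 50 g/eq = 3489 eq = 3489 mol NaHSO₄.
Mass of NaHSO₄: 3489 × 120.1 = 419,000 g.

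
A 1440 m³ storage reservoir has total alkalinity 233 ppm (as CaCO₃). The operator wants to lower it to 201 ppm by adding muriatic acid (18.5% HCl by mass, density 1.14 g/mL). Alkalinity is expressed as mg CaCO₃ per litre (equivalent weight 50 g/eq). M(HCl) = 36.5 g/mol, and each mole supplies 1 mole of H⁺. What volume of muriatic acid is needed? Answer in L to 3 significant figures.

Volume: 1440 m³ = 1,440,000 L.
Alkalinity to neutralize: (233 − 201) = 32 mg/L as CaCO₃ × 1,440,000 L = 46,080 g as CaCO₃.
Equivalents of H⁺ required: 46,080 ÷ 50 g/eq = 921.6 eq = 921.6 mol HCl.
Mass of HCl: 921.6 × 36.5 = 33,640 g.
Mass of 18.5% solution: 33,640 / 0.185 = 181,800 g.
Volume: 181,800 g ÷ 1.14 g/mL = 159,500 mL.

159 L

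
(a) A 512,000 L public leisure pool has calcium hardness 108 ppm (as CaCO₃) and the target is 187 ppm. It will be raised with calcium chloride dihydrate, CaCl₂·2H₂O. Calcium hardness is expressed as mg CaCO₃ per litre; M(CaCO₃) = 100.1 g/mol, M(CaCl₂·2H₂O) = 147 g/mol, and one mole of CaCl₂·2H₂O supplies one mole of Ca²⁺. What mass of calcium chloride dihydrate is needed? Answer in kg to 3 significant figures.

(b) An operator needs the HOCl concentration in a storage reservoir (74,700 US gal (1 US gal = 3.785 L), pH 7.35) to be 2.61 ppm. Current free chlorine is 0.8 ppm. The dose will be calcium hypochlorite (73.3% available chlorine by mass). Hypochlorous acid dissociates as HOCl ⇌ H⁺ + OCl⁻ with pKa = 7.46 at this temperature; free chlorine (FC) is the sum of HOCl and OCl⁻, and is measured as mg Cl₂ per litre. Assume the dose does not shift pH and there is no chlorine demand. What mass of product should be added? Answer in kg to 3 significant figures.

(a) 59.4 kg; (b) 1.48 kg

(a) Hardness to add: (187 − 108) = 79 mg/L as CaCO₃ × 512,000 L = 40,450 g as CaCO₃.
(a) Moles of Ca²⁺ (1 mol Ca²⁺ ≡ 1 mol CaCO₃): 40,450 / 100.1 g/mol = 404.1 mol.
(a) Mass of CaCl₂·2H₂O: 404.1 × 147 = 59,400 g.

(b) Volume: 74,700 US gal × 3.785 L/gal = 282,740 L.
(b) [OCl⁻]/[HOCl] = 10^(pH − pKa) = 10^(7.35 − 7.46) = 0.7762; fraction as HOCl = 1/(1 + 0.7762) = 0.563.
(b) Free chlorine required for 2.61 ppm HOCl: 2.61 / 0.563 = 4.636 ppm.
(b) FC to add: 4.636 − 0.8 = 3.836 mg/L as Cl₂.
(b) Cl₂ equivalent: 3.836 mg/L × 282,740 L = 1085 g.
(b) Product at 73.3% available Cl: 1085 / 0.733 = 1480 g.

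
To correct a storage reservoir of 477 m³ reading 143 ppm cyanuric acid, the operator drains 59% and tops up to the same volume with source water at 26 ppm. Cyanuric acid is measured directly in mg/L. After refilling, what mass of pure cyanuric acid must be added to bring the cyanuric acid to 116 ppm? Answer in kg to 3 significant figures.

20.0 kg

Volume: 477 m³ = 477,000 L.
After draining 59% and refilling: 143 × 0.41 + 26 × 0.59 = 73.97 ppm.
Deficit to target: 116 − 73.97 = 42.03 mg/L.
Mass: 42.03 mg/L × 477,000 L = 20,050 g cyanuric acid.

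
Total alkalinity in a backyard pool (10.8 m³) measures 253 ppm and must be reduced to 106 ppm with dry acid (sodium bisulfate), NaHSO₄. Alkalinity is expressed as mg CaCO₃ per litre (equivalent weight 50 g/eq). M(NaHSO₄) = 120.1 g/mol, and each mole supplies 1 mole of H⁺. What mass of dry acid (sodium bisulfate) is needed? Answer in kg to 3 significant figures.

Volume: 10.8 m³ = 10,800 L.
Alkalinity to neutralize: (253 − 106) = 147 mg/L as CaCO₃ × 10,800 L = 1588 g as CaCO₃.
Equivalents of H⁺ required: 1588 ÷ 50 g/eq = 31.75 eq = 31.75 mol NaHSO₄.
Mass of NaHSO₄: 31.75 × 120.1 = 3813 g.

3.81 kg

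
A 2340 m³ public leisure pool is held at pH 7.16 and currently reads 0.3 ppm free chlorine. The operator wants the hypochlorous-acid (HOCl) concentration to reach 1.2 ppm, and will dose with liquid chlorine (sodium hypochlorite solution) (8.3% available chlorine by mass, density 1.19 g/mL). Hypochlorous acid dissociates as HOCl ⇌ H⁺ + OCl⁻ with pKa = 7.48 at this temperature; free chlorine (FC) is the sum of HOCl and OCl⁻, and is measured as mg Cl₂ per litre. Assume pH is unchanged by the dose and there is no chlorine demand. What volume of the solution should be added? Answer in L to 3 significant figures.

34.9 L

Volume: 2340 m³ = 2,340,000 L.
[OCl⁻]/[HOCl] = 10^(pH − pKa) = 10^(7.16 − 7.48) = 0.4786; fraction as HOCl = 1/(1 + 0.4786) = 0.6763.
Free chlorine required for 1.2 ppm HOCl: 1.2 / 0.6763 = 1.774 ppm.
FC to add: 1.774 − 0.3 = 1.474 mg/L as Cl₂.
Cl₂ equivalent: 1.474 mg/L × 2,340,000 L = 3450 g.
Product at 8.3% available Cl: 3450 / 0.083 = 41,570 g.
Volume: 41,570 g ÷ 1.19 g/mL = 34,930 mL.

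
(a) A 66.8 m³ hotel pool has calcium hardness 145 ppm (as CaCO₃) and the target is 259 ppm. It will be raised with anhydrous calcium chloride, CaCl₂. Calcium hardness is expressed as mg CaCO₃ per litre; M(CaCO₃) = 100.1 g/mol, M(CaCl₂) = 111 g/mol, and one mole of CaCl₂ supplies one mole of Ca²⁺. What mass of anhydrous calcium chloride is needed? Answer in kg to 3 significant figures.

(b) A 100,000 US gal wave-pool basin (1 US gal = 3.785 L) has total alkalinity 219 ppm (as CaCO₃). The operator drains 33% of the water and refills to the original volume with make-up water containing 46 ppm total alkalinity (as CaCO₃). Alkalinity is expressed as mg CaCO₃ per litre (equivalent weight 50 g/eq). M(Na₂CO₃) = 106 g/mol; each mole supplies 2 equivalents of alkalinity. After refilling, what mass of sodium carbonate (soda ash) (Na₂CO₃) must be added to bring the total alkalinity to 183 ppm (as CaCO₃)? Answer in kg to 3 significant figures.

(a) 8.44 kg; (b) 8.46 kg

(a) Volume: 66.8 m³ = 66,800 L.
(a) Hardness to add: (259 − 145) = 114 mg/L as CaCO₃ × 66,800 L = 7615 g as CaCO₃.
(a) Moles of Ca²⁺ (1 mol Ca²⁺ ≡ 1 mol CaCO₃): 7615 / 100.1 g/mol = 76.08 mol.
(a) Mass of CaCl₂: 76.08 × 111 = 8444 g.

(b) Volume: 100,000 US gal × 3.785 L/gal = 378,500 L.
(b) After draining 33% and refilling: 219 × 0.67 + 46 × 0.33 = 161.91 ppm.
(b) Deficit to target: 183 − 161.91 = 21.09 mg/L.
(b) As CaCO₃: 21.09 mg/L × 378,500 L = 7983 g; ÷ 50 g/eq ÷ 2 = 79.83 mol Na₂CO₃.
(b) Mass: 79.83 × 106 = 8462 g.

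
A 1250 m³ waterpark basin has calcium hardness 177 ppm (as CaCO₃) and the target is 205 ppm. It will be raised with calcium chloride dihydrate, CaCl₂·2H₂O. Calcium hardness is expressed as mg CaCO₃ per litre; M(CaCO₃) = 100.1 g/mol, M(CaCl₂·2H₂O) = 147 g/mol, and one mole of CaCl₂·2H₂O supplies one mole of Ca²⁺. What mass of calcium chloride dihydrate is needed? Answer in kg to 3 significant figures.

Volume: 1250 m³ = 1,250,000 L.
Hardness to add: (205 − 177) = 28 mg/L as CaCO₃ × 1,250,000 L = 35,000 g as CaCO₃.
Moles of Ca²⁺ (1 mol Ca²⁺ ≡ 1 mol CaCO₃): 35,000 / 100.1 g/mol = 349.7 mol.
Mass of CaCl₂·2H₂O: 349.7 × 147 = 51,400 g.

51.4 kg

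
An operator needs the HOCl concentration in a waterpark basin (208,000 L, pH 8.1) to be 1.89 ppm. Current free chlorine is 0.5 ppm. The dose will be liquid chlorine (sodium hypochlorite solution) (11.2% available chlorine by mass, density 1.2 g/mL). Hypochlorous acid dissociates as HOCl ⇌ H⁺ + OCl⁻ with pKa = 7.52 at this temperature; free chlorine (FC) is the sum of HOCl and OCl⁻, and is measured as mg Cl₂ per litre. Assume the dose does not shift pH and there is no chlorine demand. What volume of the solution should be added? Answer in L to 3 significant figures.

[OCl⁻]/[HOCl] = 10^(pH − pKa) = 10^(8.1 − 7.52) = 3.802; fraction as HOCl = 1/(1 + 3.802) = 0.2083.
Free chlorine required for 1.89 ppm HOCl: 1.89 / 0.2083 = 9.076 ppm.
FC to add: 9.076 − 0.5 = 8.576 mg/L as Cl₂.
Cl₂ equivalent: 8.576 mg/L × 208,000 L = 1784 g.
Product at 11.2% available Cl: 1784 / 0.112 = 15,930 g.
Volume: 15,930 g ÷ 1.2 g/mL = 13,270 mL.

13.3 L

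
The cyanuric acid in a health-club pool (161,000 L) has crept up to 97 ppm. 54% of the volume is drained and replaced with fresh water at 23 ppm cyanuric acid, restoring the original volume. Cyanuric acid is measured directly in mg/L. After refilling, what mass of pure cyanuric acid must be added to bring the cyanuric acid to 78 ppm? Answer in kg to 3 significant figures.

After draining 54% and refilling: 97 × 0.46 + 23 × 0.54 = 57.04 ppm.
Deficit to target: 78 − 57.04 = 20.96 mg/L.
Mass: 20.96 mg/L × 161,000 L = 3375 g cyanuric acid.

3.37 kg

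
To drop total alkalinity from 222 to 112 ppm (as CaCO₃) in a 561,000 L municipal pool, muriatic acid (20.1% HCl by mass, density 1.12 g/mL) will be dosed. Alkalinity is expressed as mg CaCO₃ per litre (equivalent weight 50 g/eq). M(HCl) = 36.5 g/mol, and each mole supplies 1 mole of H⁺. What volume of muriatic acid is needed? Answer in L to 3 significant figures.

Alkalinity to neutralize: (222 − 112) = 110 mg/L as CaCO₃ × 561,000 L = 61,710 g as CaCO₃.
Equivalents of H⁺ required: 61,710 ÷ 50 g/eq = 1234 eq = 1234 mol HCl.
Mass of HCl: 1234 × 36.5 = 45,050 g.
Mass of 20.1% solution: 45,050 / 0.201 = 224,100 g.
Volume: 224,100 g ÷ 1.12 g/mL = 200,100 mL.

200 L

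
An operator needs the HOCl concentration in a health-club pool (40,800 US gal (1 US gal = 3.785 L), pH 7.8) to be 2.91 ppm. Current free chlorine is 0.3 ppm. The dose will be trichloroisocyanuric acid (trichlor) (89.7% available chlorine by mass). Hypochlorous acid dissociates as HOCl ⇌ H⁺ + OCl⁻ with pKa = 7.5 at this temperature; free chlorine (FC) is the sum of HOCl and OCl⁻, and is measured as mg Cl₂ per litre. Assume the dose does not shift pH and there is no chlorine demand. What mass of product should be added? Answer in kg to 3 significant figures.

1.45 kg

Volume: 40,800 US gal × 3.785 L/gal = 154,428 L.
[OCl⁻]/[HOCl] = 10^(pH − pKa) = 10^(7.8 − 7.5) = 1.995; fraction as HOCl = 1/(1 + 1.995) = 0.3339.
Free chlorine required for 2.91 ppm HOCl: 2.91 / 0.3339 = 8.716 ppm.
FC to add: 8.716 − 0.3 = 8.416 mg/L as Cl₂.
Cl₂ equivalent: 8.416 mg/L × 154,428 L = 1300 g.
Product at 89.7% available Cl: 1300 / 0.897 = 1449 g.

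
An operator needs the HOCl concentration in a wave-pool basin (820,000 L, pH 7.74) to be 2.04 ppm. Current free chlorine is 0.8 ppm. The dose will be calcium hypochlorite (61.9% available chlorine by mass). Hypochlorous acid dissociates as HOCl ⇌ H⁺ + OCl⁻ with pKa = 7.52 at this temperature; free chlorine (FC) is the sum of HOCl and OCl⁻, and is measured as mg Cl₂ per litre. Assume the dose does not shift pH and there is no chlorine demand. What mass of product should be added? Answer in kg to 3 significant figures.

[OCl⁻]/[HOCl] = 10^(pH − pKa) = 10^(7.74 − 7.52) = 1.66; fraction as HOCl = 1/(1 + 1.66) = 0.376.
Free chlorine required for 2.04 ppm HOCl: 2.04 / 0.376 = 5.426 ppm.
FC to add: 5.426 − 0.8 = 4.626 mg/L as Cl₂.
Cl₂ equivalent: 4.626 mg/L × 820,000 L = 3793 g.
Product at 61.9% available Cl: 3793 / 0.619 = 6128 g.

6.13 kg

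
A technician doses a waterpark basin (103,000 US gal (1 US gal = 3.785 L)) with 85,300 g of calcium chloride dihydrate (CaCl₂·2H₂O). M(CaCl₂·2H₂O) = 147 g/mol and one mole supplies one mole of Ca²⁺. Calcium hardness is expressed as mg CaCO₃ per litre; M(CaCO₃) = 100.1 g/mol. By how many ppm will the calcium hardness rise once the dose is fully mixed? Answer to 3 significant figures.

149 ppm

Volume: 103,000 US gal × 3.785 L/gal = 389,855 L.
Moles of Ca²⁺: 85,300 g ÷ 147 g/mol = 580.3 mol.
As CaCO₃: 580.3 mol × 100.1 g/mol = 58,090 g.
Rise: 58,090 g / 389,855 L × 1000 = 149 mg/L.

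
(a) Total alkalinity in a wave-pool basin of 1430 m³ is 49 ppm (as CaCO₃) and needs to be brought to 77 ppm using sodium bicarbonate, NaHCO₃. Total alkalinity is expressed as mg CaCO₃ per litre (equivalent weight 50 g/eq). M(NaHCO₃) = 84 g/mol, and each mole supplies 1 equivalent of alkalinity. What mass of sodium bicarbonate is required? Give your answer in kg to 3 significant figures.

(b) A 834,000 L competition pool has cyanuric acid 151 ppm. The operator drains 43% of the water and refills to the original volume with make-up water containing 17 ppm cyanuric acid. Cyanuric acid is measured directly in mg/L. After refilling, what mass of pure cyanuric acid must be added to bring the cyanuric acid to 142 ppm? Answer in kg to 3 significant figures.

(a) Volume: 1430 m³ = 1,430,000 L.
(a) Alkalinity to add: (77 − 49) = 28 mg/L as CaCO₃ × 1,430,000 L = 40,040 g as CaCO₃.
(a) Equivalents: 40,040 g ÷ 50 g/eq = 800.8 eq.
(a) NaHCO₃ supplies 1 eq per mole → 800.8 mol.
(a) Mass: 800.8 mol × 84 g/mol = 67,270 g.

(b) After draining 43% and refilling: 151 × 0.57 + 17 × 0.43 = 93.38 ppm.
(b) Deficit to target: 142 − 93.38 = 48.62 mg/L.
(b) Mass: 48.62 mg/L × 834,000 L = 40,550 g cyanuric acid.

(a) 67.3 kg; (b) 40.5 kg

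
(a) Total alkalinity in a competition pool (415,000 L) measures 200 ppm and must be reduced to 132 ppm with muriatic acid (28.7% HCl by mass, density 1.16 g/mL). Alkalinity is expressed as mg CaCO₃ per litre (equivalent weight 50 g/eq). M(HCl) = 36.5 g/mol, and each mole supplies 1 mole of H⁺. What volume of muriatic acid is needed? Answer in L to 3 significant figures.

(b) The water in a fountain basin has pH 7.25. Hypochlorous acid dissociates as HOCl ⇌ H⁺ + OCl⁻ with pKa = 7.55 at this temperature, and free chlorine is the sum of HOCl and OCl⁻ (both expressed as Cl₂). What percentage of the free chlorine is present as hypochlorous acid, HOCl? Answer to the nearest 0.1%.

(a) 61.9 L; (b) 66.6%

(a) Alkalinity to neutralize: (200 − 132) = 68 mg/L as CaCO₃ × 415,000 L = 28,220 g as CaCO₃.
(a) Equivalents of H⁺ required: 28,220 ÷ 50 g/eq = 564.4 eq = 564.4 mol HCl.
(a) Mass of HCl: 564.4 × 36.5 = 20,600 g.
(a) Mass of 28.7% solution: 20,600 / 0.287 = 71,780 g.
(a) Volume: 71,780 g ÷ 1.16 g/mL = 61,880 mL.

(b) [OCl⁻]/[HOCl] = 10^(pH − pKa) = 10^(7.25 − 7.55) = 10^-0.30 = 0.5012.
(b) Fraction as HOCl = 1 / (1 + 0.5012) = 0.6661.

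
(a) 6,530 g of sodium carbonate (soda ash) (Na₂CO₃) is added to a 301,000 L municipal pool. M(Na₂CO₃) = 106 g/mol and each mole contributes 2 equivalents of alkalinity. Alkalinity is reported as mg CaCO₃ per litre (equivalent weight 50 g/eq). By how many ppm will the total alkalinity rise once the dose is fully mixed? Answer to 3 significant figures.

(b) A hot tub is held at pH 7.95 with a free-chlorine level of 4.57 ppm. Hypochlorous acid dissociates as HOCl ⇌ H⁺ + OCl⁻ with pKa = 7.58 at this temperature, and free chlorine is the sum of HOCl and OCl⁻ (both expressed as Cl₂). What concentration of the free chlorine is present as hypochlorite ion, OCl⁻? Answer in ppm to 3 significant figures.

(a) Moles of Na₂CO₃: 6,530 g ÷ 106 g/mol = 61.6 mol → 123.2 eq of alkalinity.
(a) As CaCO₃: 123.2 eq × 50 g/eq = 6160 g.
(a) Rise: 6160 g / 301,000 L × 1000 = 20.47 mg/L.

(b) [OCl⁻]/[HOCl] = 10^(pH − pKa) = 10^(7.95 − 7.58) = 10^0.37 = 2.344.
(b) Fraction as HOCl = 1 / (1 + 2.344) = 0.299.
(b) OCl⁻ = (1 − 0.299) × 4.57 ppm = 3.203 ppm.

(a) 20.5 ppm; (b) 3.20 ppm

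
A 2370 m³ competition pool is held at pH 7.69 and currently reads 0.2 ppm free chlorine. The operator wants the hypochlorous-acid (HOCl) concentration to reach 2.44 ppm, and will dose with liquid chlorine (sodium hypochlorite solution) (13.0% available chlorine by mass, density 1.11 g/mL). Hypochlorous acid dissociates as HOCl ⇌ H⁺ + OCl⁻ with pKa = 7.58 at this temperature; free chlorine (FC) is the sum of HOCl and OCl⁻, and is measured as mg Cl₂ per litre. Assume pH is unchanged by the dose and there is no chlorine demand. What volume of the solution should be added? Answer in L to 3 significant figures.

88.4 L

Volume: 2370 m³ = 2,370,000 L.
[OCl⁻]/[HOCl] = 10^(pH − pKa) = 10^(7.69 − 7.58) = 1.288; fraction as HOCl = 1/(1 + 1.288) = 0.437.
Free chlorine required for 2.44 ppm HOCl: 2.44 / 0.437 = 5.583 ppm.
FC to add: 5.583 − 0.2 = 5.383 mg/L as Cl₂.
Cl₂ equivalent: 5.383 mg/L × 2,370,000 L = 12,760 g.
Product at 13.0% available Cl: 12,760 / 0.13 = 98,140 g.
Volume: 98,140 g ÷ 1.11 g/mL = 88,420 mL.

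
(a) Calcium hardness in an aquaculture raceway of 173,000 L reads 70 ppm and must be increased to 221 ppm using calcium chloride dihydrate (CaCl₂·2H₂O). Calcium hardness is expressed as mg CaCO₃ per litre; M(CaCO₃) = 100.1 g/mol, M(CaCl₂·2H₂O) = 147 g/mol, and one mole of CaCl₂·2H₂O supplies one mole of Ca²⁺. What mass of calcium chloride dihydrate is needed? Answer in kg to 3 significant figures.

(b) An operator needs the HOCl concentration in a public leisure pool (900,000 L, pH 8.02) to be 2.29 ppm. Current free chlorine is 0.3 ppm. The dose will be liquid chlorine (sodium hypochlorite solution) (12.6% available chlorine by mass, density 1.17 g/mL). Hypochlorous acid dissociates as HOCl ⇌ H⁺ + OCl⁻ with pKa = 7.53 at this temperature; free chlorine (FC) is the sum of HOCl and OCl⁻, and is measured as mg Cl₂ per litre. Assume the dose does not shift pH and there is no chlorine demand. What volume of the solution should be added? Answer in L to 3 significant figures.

(a) 38.4 kg; (b) 55.4 L

(a) Hardness to add: (221 − 70) = 151 mg/L as CaCO₃ × 173,000 L = 26,120 g as CaCO₃.
(a) Moles of Ca²⁺ (1 mol Ca²⁺ ≡ 1 mol CaCO₃): 26,120 / 100.1 g/mol = 261 mol.
(a) Mass of CaCl₂·2H₂O: 261 × 147 = 38,360 g.

(b) [OCl⁻]/[HOCl] = 10^(pH − pKa) = 10^(8.02 − 7.53) = 3.09; fraction as HOCl = 1/(1 + 3.09) = 0.2445.
(b) Free chlorine required for 2.29 ppm HOCl: 2.29 / 0.2445 = 9.367 ppm.
(b) FC to add: 9.367 − 0.3 = 9.067 mg/L as Cl₂.
(b) Cl₂ equivalent: 9.067 mg/L × 900,000 L = 8160 g.
(b) Product at 12.6% available Cl: 8160 / 0.126 = 64,760 g.
(b) Volume: 64,760 g ÷ 1.17 g/mL = 55,350 mL.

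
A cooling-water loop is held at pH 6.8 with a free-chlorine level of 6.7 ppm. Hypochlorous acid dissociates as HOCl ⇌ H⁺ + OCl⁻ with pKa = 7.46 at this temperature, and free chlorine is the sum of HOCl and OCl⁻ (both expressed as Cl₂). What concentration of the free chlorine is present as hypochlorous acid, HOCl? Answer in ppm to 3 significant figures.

5.50 ppm

[OCl⁻]/[HOCl] = 10^(pH − pKa) = 10^(6.8 − 7.46) = 10^-0.66 = 0.2188.
Fraction as HOCl = 1 / (1 + 0.2188) = 0.8205.
HOCl = 0.8205 × 6.7 ppm = 5.497 ppm.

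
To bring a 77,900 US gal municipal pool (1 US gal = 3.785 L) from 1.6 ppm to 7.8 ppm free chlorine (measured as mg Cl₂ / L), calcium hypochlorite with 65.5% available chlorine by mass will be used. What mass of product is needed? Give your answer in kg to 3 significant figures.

2.79 kg

Volume: 77,900 US gal × 3.785 L/gal = 294,852 L.
Chlorine deficit: 7.8 − 1.6 = 6.2 ppm = 6.2 mg/L as Cl₂.
Cl₂ equivalent needed: 6.2 mg/L × 294,852 L = 1,828,000 mg = 1828 g.
Product at 65.5% available chlorine: 1828 / 0.655 = 2791 g.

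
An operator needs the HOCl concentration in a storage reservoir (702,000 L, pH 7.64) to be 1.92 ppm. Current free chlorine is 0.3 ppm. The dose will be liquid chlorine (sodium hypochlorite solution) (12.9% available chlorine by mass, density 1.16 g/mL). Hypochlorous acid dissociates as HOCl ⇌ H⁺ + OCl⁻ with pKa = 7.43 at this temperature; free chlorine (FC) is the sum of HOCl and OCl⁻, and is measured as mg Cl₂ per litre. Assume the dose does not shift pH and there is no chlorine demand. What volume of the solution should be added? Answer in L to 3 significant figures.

22.2 L

[OCl⁻]/[HOCl] = 10^(pH − pKa) = 10^(7.64 − 7.43) = 1.622; fraction as HOCl = 1/(1 + 1.622) = 0.3814.
Free chlorine required for 1.92 ppm HOCl: 1.92 / 0.3814 = 5.034 ppm.
FC to add: 5.034 − 0.3 = 4.734 mg/L as Cl₂.
Cl₂ equivalent: 4.734 mg/L × 702,000 L = 3323 g.
Product at 12.9% available Cl: 3323 / 0.129 = 25,760 g.
Volume: 25,760 g ÷ 1.16 g/mL = 22,210 mL.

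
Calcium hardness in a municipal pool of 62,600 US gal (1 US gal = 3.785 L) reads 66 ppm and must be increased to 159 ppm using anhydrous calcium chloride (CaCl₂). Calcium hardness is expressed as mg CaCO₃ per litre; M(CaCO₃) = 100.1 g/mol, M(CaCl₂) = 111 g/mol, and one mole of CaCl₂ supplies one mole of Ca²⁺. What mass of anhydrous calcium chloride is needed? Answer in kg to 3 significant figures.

Volume: 62,600 US gal × 3.785 L/gal = 236,941 L.
Hardness to add: (159 − 66) = 93 mg/L as CaCO₃ × 236,941 L = 22,040 g as CaCO₃.
Moles of Ca²⁺ (1 mol Ca²⁺ ≡ 1 mol CaCO₃): 22,040 / 100.1 g/mol = 220.1 mol.
Mass of CaCl₂: 220.1 × 111 = 24,430 g.

24.4 kg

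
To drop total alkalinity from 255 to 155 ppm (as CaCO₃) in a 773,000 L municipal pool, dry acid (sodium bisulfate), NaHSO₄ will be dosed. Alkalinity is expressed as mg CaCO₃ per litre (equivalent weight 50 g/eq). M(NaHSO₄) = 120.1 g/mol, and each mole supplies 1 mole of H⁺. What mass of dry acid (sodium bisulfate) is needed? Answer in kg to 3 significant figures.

186 kg

Alkalinity to neutralize: (255 − 155) = 100 mg/L as CaCO₃ × 773,000 L = 77,300 g as CaCO₃.
Equivalents of H⁺ required: 77,300 ÷ 50 g/eq = 1546 eq = 1546 mol NaHSO₄.
Mass of NaHSO₄: 1546 × 120.1 = 185,700 g.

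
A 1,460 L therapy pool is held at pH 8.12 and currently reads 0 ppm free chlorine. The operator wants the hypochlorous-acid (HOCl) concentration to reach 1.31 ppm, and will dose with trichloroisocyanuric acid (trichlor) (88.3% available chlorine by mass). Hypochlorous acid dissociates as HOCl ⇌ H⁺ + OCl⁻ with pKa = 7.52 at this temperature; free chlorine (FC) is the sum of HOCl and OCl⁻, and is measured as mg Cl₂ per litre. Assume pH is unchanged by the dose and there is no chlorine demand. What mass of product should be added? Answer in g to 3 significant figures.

[OCl⁻]/[HOCl] = 10^(pH − pKa) = 10^(8.12 − 7.52) = 3.981; fraction as HOCl = 1/(1 + 3.981) = 0.2008.
Free chlorine required for 1.31 ppm HOCl: 1.31 / 0.2008 = 6.525 ppm.
FC to add: 6.525 − 0 = 6.525 mg/L as Cl₂.
Cl₂ equivalent: 6.525 mg/L × 1,460 L = 9.527 g.
Product at 88.3% available Cl: 9.527 / 0.883 = 10.79 g.

10.8 g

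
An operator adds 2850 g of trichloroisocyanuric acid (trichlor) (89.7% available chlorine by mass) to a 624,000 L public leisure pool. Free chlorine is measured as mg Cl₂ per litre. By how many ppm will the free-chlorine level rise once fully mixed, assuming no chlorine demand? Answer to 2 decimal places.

Available chlorine delivered: 2850 g × 0.897 = 2556 g as Cl₂.
Concentration rise: 2556 g / 624,000 L = 4.097 mg/L = 4.10 ppm.

4.10 ppm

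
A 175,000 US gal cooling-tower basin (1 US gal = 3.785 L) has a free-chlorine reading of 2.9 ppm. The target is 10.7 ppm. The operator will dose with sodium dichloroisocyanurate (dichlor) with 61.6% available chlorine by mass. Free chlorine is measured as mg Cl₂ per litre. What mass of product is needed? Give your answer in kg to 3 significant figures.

Volume: 175,000 US gal × 3.785 L/gal = 662,375 L.
Chlorine deficit: 10.7 − 2.9 = 7.8 ppm = 7.8 mg/L as Cl₂.
Cl₂ equivalent needed: 7.8 mg/L × 662,375 L = 5,167,000 mg = 5167 g.
Product at 61.6% available chlorine: 5167 / 0.616 = 8387 g.

8.39 kg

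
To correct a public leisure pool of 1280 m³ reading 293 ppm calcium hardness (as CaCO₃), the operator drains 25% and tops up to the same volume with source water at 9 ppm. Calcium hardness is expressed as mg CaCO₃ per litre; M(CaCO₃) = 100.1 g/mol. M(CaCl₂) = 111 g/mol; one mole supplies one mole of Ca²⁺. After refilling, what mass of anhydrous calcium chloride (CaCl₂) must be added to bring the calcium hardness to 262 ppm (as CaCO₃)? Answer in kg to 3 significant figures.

Volume: 1280 m³ = 1,280,000 L.
After draining 25% and refilling: 293 × 0.75 + 9 × 0.25 = 222 ppm.
Deficit to target: 262 − 222 = 40 mg/L.
As CaCO₃: 40 mg/L × 1,280,000 L = 51,200 g; ÷ 100.1 = 511.5 mol Ca²⁺.
Mass: 511.5 × 111 = 56,780 g.

56.8 kg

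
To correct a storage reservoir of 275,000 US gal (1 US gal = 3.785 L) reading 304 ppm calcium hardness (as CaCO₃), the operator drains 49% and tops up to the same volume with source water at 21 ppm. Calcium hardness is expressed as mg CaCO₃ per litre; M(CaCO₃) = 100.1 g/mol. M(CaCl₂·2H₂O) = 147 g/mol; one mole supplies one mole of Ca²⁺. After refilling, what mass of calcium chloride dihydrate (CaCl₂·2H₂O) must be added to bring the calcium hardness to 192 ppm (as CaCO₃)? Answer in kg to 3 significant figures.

40.8 kg

Volume: 275,000 US gal × 3.785 L/gal = 1,040,875 L.
After draining 49% and refilling: 304 × 0.51 + 21 × 0.49 = 165.33 ppm.
Deficit to target: 192 − 165.33 = 26.67 mg/L.
As CaCO₃: 26.67 mg/L × 1,040,875 L = 27,760 g; ÷ 100.1 = 277.3 mol Ca²⁺.
Mass: 277.3 × 147 = 40,770 g.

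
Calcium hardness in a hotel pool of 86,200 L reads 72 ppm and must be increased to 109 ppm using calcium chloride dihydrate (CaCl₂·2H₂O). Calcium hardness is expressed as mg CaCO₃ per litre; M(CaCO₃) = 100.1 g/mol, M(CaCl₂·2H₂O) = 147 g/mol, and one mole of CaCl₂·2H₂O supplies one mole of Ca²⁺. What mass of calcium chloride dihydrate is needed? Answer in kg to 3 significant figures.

4.68 kg

Hardness to add: (109 − 72) = 37 mg/L as CaCO₃ × 86,200 L = 3189 g as CaCO₃.
Moles of Ca²⁺ (1 mol Ca²⁺ ≡ 1 mol CaCO₃): 3189 / 100.1 g/mol = 31.86 mol.
Mass of CaCl₂·2H₂O: 31.86 × 147 = 4684 g.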